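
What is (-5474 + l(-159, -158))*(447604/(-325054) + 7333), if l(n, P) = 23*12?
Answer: -6193867609422/162527 ≈ -3.8110e+7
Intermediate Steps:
l(n, P) = 276
(-5474 + l(-159, -158))*(447604/(-325054) + 7333) = (-5474 + 276)*(447604/(-325054) + 7333) = -5198*(447604*(-1/325054) + 7333) = -5198*(-223802/162527 + 7333) = -5198*1191586689/162527 = -6193867609422/162527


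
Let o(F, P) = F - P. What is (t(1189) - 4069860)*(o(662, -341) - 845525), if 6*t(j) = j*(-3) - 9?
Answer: 3437589642032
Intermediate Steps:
t(j) = -3/2 - j/2 (t(j) = (j*(-3) - 9)/6 = (-3*j - 9)/6 = (-9 - 3*j)/6 = -3/2 - j/2)
(t(1189) - 4069860)*(o(662, -341) - 845525) = ((-3/2 - 1/2*1189) - 4069860)*((662 - 1*(-341)) - 845525) = ((-3/2 - 1189/2) - 4069860)*((662 + 341) - 845525) = (-596 - 4069860)*(1003 - 845525) = -4070456*(-844522) = 3437589642032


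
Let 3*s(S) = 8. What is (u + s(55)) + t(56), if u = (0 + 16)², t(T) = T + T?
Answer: 1112/3 ≈ 370.67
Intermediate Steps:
t(T) = 2*T
s(S) = 8/3 (s(S) = (⅓)*8 = 8/3)
u = 256 (u = 16² = 256)
(u + s(55)) + t(56) = (256 + 8/3) + 2*56 = 776/3 + 112 = 1112/3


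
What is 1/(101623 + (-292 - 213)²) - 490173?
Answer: -174819220103/356648 ≈ -4.9017e+5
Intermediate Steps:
1/(101623 + (-292 - 213)²) - 490173 = 1/(101623 + (-505)²) - 490173 = 1/(101623 + 255025) - 490173 = 1/356648 - 490173 = -174819220103/356648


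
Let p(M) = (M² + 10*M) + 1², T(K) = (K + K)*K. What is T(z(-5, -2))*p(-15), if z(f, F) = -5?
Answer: 3800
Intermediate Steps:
T(K) = 2*K² (T(K) = (2*K)*K = 2*K²)
p(M) = 1 + M² + 10*M (p(M) = (M² + 10*M) + 1 = 1 + M² + 10*M)
T(z(-5, -2))*p(-15) = (2*(-5)²)*(1 + (-15)² + 10*(-15)) = (2*25)*(1 + 225 - 150) = 50*76 = 3800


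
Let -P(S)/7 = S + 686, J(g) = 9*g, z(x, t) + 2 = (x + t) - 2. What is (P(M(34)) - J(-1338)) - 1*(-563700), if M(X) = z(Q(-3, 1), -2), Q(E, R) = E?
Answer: 571003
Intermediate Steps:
z(x, t) = -4 + t + x (z(x, t) = -2 + ((x + t) - 2) = -2 + ((t + x) - 2) = -2 + (-2 + t + x) = -4 + t + x)
M(X) = -9 (M(X) = -4 - 2 - 3 = -9)
P(S) = -4802 - 7*S (P(S) = -7*(S + 686) = -7*(686 + S) = -4802 - 7*S)
(P(M(34)) - J(-1338)) - 1*(-563700) = ((-4802 - 7*(-9)) - 9*(-1338)) - 1*(-563700) = ((-4802 + 63) - 1*(-12042)) + 563700 = (-4739 + 12042) + 563700 = 7303 + 563700 = 571003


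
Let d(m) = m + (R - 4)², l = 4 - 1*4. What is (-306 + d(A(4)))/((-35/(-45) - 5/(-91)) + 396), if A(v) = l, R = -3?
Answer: -210483/325006 ≈ -0.64763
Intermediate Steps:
l = 0 (l = 4 - 4 = 0)
A(v) = 0
d(m) = 49 + m (d(m) = m + (-3 - 4)² = m + (-7)² = m + 49 = 49 + m)
(-306 + d(A(4)))/((-35/(-45) - 5/(-91)) + 396) = (-306 + (49 + 0))/((-35/(-45) - 5/(-91)) + 396) = (-306 + 49)/((-35*(-1/45) - 5*(-1/91)) + 396) = -257/((7/9 + 5/91) + 396) = -257/(682/819 + 396) = -257/325006/819 = -257*819/325006 = -210483/325006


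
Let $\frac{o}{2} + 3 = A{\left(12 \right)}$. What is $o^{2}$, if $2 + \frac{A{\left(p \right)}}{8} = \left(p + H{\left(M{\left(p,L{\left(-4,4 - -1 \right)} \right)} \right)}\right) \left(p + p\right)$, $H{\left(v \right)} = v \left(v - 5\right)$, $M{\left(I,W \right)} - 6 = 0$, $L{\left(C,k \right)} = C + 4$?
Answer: $47251876$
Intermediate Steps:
$L{\left(C,k \right)} = 4 + C$
$M{\left(I,W \right)} = 6$ ($M{\left(I,W \right)} = 6 + 0 = 6$)
$H{\left(v \right)} = v \left(-5 + v\right)$
$A{\left(p \right)} = -16 + 16 p \left(6 + p\right)$ ($A{\left(p \right)} = -16 + 8 \left(p + 6 \left(-5 + 6\right)\right) \left(p + p\right) = -16 + 8 \left(p + 6 \cdot 1\right) 2 p = -16 + 8 \left(p + 6\right) 2 p = -16 + 8 \left(6 + p\right) 2 p = -16 + 8 \cdot 2 p \left(6 + p\right) = -16 + 16 p \left(6 + p\right)$)
$o = 6874$ ($o = -6 + 2 \left(-16 + 16 \cdot 12^{2} + 96 \cdot 12\right) = -6 + 2 \left(-16 + 16 \cdot 144 + 1152\right) = -6 + 2 \left(-16 + 2304 + 1152\right) = -6 + 2 \cdot 3440 = -6 + 6880 = 6874$)
$o^{2} = 6874^{2} = 47251876$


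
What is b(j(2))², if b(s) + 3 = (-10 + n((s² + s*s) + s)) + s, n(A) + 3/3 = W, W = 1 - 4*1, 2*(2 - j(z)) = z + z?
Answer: 289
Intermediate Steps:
j(z) = 2 - z (j(z) = 2 - (z + z)/2 = 2 - z)
W = -3 (W = 1 - 4 = -3)
n(A) = -4 (n(A) = -1 - 3 = -4)
b(s) = -17 + s (b(s) = -3 + ((-10 - 4) + s) = -3 + (-14 + s) = -17 + s)
b(j(2))² = (-17 + (2 - 1*2))² = (-17 + (2 - 2))² = (-17 + 0)² = (-17)² = 289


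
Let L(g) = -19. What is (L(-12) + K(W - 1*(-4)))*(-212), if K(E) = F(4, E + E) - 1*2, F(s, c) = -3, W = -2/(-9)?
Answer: 5088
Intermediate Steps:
W = 2/9 (W = -2*(-⅑) = 2/9 ≈ 0.22222)
K(E) = -5 (K(E) = -3 - 1*2 = -3 - 2 = -5)
(L(-12) + K(W - 1*(-4)))*(-212) = (-19 - 5)*(-212) = -24*(-212) = 5088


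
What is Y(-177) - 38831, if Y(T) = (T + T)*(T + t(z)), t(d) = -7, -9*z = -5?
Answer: 26305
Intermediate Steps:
z = 5/9 (z = -⅑*(-5) = 5/9 ≈ 0.55556)
Y(T) = 2*T*(-7 + T) (Y(T) = (T + T)*(T - 7) = (2*T)*(-7 + T) = 2*T*(-7 + T))
Y(-177) - 38831 = 2*(-177)*(-7 - 177) - 38831 = 2*(-177)*(-184) - 38831 = 65136 - 38831 = 26305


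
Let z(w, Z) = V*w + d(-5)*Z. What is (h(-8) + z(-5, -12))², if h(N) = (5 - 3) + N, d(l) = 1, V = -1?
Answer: 169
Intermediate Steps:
z(w, Z) = Z - w (z(w, Z) = -w + 1*Z = -w + Z = Z - w)
h(N) = 2 + N
(h(-8) + z(-5, -12))² = ((2 - 8) + (-12 - 1*(-5)))² = (-6 + (-12 + 5))² = (-6 - 7)² = (-13)² = 169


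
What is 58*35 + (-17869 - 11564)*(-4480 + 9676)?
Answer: -152931838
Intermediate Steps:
58*35 + (-17869 - 11564)*(-4480 + 9676) = 2030 - 29433*5196 = 2030 - 152933868 = -152931838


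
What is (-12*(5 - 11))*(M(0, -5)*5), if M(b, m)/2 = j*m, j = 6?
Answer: -21600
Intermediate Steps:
M(b, m) = 12*m (M(b, m) = 2*(6*m) = 12*m)
(-12*(5 - 11))*(M(0, -5)*5) = (-12*(5 - 11))*((12*(-5))*5) = (-12*(-6))*(-60*5) = 72*(-300) = -21600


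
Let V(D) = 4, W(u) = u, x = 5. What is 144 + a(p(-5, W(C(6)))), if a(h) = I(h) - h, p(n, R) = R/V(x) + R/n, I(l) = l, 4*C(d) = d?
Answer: 144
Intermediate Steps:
C(d) = d/4
p(n, R) = R/4 + R/n
a(h) = 0 (a(h) = h - h = 0)
144 + a(p(-5, W(C(6)))) = 144 + 0 = 144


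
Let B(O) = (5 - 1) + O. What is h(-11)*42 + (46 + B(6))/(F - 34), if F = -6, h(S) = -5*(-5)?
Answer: 5243/5 ≈ 1048.6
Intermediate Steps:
h(S) = 25
B(O) = 4 + O
h(-11)*42 + (46 + B(6))/(F - 34) = 25*42 + (46 + (4 + 6))/(-6 - 34) = 1050 + (46 + 10)/(-40) = 1050 + 56*(-1/40) = 1050 - 7/5 = 5243/5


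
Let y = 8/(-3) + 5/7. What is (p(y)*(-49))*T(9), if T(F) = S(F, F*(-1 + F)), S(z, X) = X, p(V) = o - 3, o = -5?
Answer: 28224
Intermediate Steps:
y = -41/21 (y = 8*(-1/3) + 5*(1/7) = -8/3 + 5/7 = -41/21 ≈ -1.9524)
p(V) = -8 (p(V) = -5 - 3 = -8)
T(F) = F*(-1 + F)
(p(y)*(-49))*T(9) = (-8*(-49))*(9*(-1 + 9)) = 392*(9*8) = 392*72 = 28224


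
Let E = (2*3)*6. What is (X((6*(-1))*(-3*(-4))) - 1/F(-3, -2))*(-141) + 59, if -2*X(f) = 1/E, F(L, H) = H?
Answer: -229/24 ≈ -9.5417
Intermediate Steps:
E = 36 (E = 6*6 = 36)
X(f) = -1/72 (X(f) = -½/36 = -½*1/36 = -1/72)
(X((6*(-1))*(-3*(-4))) - 1/F(-3, -2))*(-141) + 59 = (-1/72 - 1/(-2))*(-141) + 59 = (-1/72 - 1*(-½))*(-141) + 59 = (-1/72 + ½)*(-141) + 59 = (35/72)*(-141) + 59 = -1645/24 + 59 = -229/24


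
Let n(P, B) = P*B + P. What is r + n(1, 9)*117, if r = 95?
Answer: 1265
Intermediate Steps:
n(P, B) = P + B*P (n(P, B) = B*P + P = P + B*P)
r + n(1, 9)*117 = 95 + (1*(1 + 9))*117 = 95 + (1*10)*117 = 95 + 10*117 = 95 + 1170 = 1265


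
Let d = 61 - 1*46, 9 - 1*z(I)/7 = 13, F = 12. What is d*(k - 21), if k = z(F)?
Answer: -735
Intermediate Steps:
z(I) = -28 (z(I) = 63 - 7*13 = 63 - 91 = -28)
k = -28
d = 15 (d = 61 - 46 = 15)
d*(k - 21) = 15*(-28 - 21) = 15*(-49) = -735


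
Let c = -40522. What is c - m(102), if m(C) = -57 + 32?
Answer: -40497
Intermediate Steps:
m(C) = -25
c - m(102) = -40522 - 1*(-25) = -40522 + 25 = -40497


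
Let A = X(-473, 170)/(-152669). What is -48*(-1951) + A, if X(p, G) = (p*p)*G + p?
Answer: 1296283005/13879 ≈ 93399.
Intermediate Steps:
X(p, G) = p + G*p² (X(p, G) = p²*G + p = G*p² + p = p + G*p²)
A = -3457587/13879 (A = -473*(1 + 170*(-473))/(-152669) = -473*(1 - 80410)*(-1/152669) = -473*(-80409)*(-1/152669) = 38033457*(-1/152669) = -3457587/13879 ≈ -249.12)
-48*(-1951) + A = -48*(-1951) - 3457587/13879 = 93648 - 3457587/13879 = 1296283005/13879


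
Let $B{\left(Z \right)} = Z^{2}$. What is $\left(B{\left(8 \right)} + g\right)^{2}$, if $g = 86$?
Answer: $22500$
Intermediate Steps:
$\left(B{\left(8 \right)} + g\right)^{2} = \left(8^{2} + 86\right)^{2} = \left(64 + 86\right)^{2} = 150^{2} = 22500$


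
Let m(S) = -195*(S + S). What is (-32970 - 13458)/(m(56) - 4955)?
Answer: 46428/26795 ≈ 1.7327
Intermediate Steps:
m(S) = -390*S
(-32970 - 13458)/(m(56) - 4955) = (-32970 - 13458)/(-390*56 - 4955) = -46428/(-21840 - 4955) = -46428/(-26795) = -46428*(-1/26795) = 46428/26795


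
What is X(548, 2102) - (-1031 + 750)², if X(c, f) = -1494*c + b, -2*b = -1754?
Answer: -896796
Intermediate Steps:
b = 877 (b = -½*(-1754) = 877)
X(c, f) = 877 - 1494*c (X(c, f) = -1494*c + 877 = 877 - 1494*c)
X(548, 2102) - (-1031 + 750)² = (877 - 1494*548) - (-1031 + 750)² = (877 - 818712) - 1*(-281)² = -817835 - 1*78961 = -817835 - 78961 = -896796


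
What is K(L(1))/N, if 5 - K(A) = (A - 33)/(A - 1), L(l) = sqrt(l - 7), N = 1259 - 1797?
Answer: 2/1883 + 16*I*sqrt(6)/1883 ≈ 0.0010621 + 0.020813*I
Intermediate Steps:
N = -538
L(l) = sqrt(-7 + l)
K(A) = 5 - (-33 + A)/(-1 + A) (K(A) = 5 - (A - 33)/(A - 1) = 5 - (-33 + A)/(-1 + A))
K(L(1))/N = (4*(7 + sqrt(-7 + 1))/(-1 + sqrt(-7 + 1)))/(-538) = (4*(7 + sqrt(-6))/(-1 + sqrt(-6)))*(-1/538) = (4*(7 + I*sqrt(6))/(-1 + I*sqrt(6)))*(-1/538) = -2*(7 + I*sqrt(6))/(269*(-1 + I*sqrt(6)))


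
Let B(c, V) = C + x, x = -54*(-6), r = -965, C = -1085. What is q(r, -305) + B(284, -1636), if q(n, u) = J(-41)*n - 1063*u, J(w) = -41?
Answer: 363019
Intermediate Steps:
x = 324
B(c, V) = -761 (B(c, V) = -1085 + 324 = -761)
q(n, u) = -1063*u - 41*n (q(n, u) = -41*n - 1063*u = -1063*u - 41*n)
q(r, -305) + B(284, -1636) = (-1063*(-305) - 41*(-965)) - 761 = (324215 + 39565) - 761 = 363780 - 761 = 363019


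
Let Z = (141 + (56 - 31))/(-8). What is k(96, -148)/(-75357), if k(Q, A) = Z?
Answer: 83/301428 ≈ 0.00027536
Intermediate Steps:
Z = -83/4 (Z = (141 + 25)*(-1/8) = 166*(-1/8) = -83/4 ≈ -20.750)
k(Q, A) = -83/4
k(96, -148)/(-75357) = -83/4/(-75357) = -83/4*(-1/75357) = 83/301428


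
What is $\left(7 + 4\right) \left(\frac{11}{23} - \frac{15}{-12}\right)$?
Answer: $\frac{1749}{92} \approx 19.011$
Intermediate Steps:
$\left(7 + 4\right) \left(\frac{11}{23} - \frac{15}{-12}\right) = 11 \left(11 \cdot \frac{1}{23} - - \frac{5}{4}\right) = 11 \left(\frac{11}{23} + \frac{5}{4}\right) = 11 \cdot \frac{159}{92} = \frac{1749}{92}$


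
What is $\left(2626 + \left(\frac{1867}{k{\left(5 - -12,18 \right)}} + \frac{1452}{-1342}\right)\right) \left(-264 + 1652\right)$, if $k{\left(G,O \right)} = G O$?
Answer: $\frac{34082761258}{9333} \approx 3.6519 \cdot 10^{6}$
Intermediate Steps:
$\left(2626 + \left(\frac{1867}{k{\left(5 - -12,18 \right)}} + \frac{1452}{-1342}\right)\right) \left(-264 + 1652\right) = \left(2626 + \left(\frac{1867}{\left(5 - -12\right) 18} + \frac{1452}{-1342}\right)\right) \left(-264 + 1652\right) = \left(2626 + \left(\frac{1867}{\left(5 + 12\right) 18} + 1452 \left(- \frac{1}{1342}\right)\right)\right) 1388 = \left(2626 - \left(\frac{66}{61} - \frac{1867}{17 \cdot 18}\right)\right) 1388 = \left(2626 - \left(\frac{66}{61} - \frac{1867}{306}\right)\right) 1388 = \left(2626 + \left(1867 \cdot \frac{1}{306} - \frac{66}{61}\right)\right) 1388 = \left(2626 + \left(\frac{1867}{306} - \frac{66}{61}\right)\right) 1388 = \left(2626 + \frac{93691}{18666}\right) 1388 = \frac{49110607}{18666} \cdot 1388 = \frac{34082761258}{9333}$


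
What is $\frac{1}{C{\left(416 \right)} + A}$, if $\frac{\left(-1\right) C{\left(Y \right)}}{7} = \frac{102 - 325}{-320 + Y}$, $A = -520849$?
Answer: $- \frac{96}{49999943} \approx -1.92 \cdot 10^{-6}$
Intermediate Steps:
$C{\left(Y \right)} = \frac{1561}{-320 + Y}$ ($C{\left(Y \right)} = - 7 \frac{102 - 325}{-320 + Y} = - 7 \left(- \frac{223}{-320 + Y}\right) = \frac{1561}{-320 + Y}$)
$\frac{1}{C{\left(416 \right)} + A} = \frac{1}{\frac{1561}{-320 + 416} - 520849} = \frac{1}{\frac{1561}{96} - 520849} = \frac{1}{- \frac{49999943}{96}} = - \frac{96}{49999943}$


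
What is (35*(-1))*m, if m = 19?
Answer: -665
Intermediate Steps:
(35*(-1))*m = (35*(-1))*19 = -35*19 = -665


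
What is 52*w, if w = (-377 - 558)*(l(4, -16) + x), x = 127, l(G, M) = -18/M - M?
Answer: -14014715/2 ≈ -7.0074e+6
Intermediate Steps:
l(G, M) = -M - 18/M
w = -1078055/8 (w = (-377 - 558)*((-1*(-16) - 18/(-16)) + 127) = -935*((16 - 18*(-1/16)) + 127) = -935*((16 + 9/8) + 127) = -935*(137/8 + 127) = -935*1153/8 = -1078055/8 ≈ -1.3476e+5)
52*w = 52*(-1078055/8) = -14014715/2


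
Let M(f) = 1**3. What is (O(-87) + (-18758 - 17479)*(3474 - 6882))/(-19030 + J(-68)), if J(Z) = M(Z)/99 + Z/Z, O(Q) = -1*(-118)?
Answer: -6113042793/941935 ≈ -6489.9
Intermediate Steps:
O(Q) = 118
M(f) = 1
J(Z) = 100/99 (J(Z) = 1/99 + Z/Z = 1*(1/99) + 1 = 1/99 + 1 = 100/99)
(O(-87) + (-18758 - 17479)*(3474 - 6882))/(-19030 + J(-68)) = (118 + (-18758 - 17479)*(3474 - 6882))/(-19030 + 100/99) = (118 - 36237*(-3408))/(-1883870/99) = (118 + 123495696)*(-99/1883870) = 123495814*(-99/1883870) = -6113042793/941935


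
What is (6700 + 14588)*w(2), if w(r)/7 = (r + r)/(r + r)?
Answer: 149016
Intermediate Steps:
w(r) = 7 (w(r) = 7*((r + r)/(r + r)) = 7*((2*r)/((2*r))) = 7*((2*r)*(1/(2*r))) = 7*1 = 7)
(6700 + 14588)*w(2) = (6700 + 14588)*7 = 21288*7 = 149016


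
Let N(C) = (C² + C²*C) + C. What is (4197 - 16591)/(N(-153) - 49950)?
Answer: 12394/3608271 ≈ 0.0034349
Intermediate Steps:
N(C) = C + C² + C³ (N(C) = (C² + C³) + C = C + C² + C³)
(4197 - 16591)/(N(-153) - 49950) = (4197 - 16591)/(-153*(1 - 153 + (-153)²) - 49950) = -12394/(-153*(1 - 153 + 23409) - 49950) = -12394/(-153*23257 - 49950) = -12394/(-3558321 - 49950) = -12394/(-3608271) = -12394*(-1/3608271) = 12394/3608271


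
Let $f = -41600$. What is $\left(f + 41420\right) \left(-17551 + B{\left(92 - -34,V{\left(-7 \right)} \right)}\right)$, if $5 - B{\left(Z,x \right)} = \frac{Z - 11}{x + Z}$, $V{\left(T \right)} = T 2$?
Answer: $\frac{88437015}{28} \approx 3.1585 \cdot 10^{6}$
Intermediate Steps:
$V{\left(T \right)} = 2 T$
$B{\left(Z,x \right)} = 5 - \frac{-11 + Z}{Z + x}$ ($B{\left(Z,x \right)} = 5 - \frac{Z - 11}{x + Z} = 5 - \frac{-11 + Z}{Z + x}$)
$\left(f + 41420\right) \left(-17551 + B{\left(92 - -34,V{\left(-7 \right)} \right)}\right) = \left(-41600 + 41420\right) \left(-17551 + \frac{11 + 4 \left(92 - -34\right) + 5 \cdot 2 \left(-7\right)}{\left(92 - -34\right) + 2 \left(-7\right)}\right) = - 180 \left(-17551 + \frac{11 + 4 \left(92 + 34\right) + 5 \left(-14\right)}{\left(92 + 34\right) - 14}\right) = - 180 \left(-17551 + \frac{11 + 4 \cdot 126 - 70}{126 - 14}\right) = - 180 \left(-17551 + \frac{11 + 504 - 70}{112}\right) = - 180 \left(-17551 + \frac{1}{112} \cdot 445\right) = - 180 \left(-17551 + \frac{445}{112}\right) = \left(-180\right) \left(- \frac{1965267}{112}\right) = \frac{88437015}{28}$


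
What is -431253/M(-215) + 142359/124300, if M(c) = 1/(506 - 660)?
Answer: 8255131318959/124300 ≈ 6.6413e+7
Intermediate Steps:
M(c) = -1/154 (M(c) = 1/(-154) = -1/154)
-431253/M(-215) + 142359/124300 = -431253/(-1/154) + 142359/124300 = -431253*(-154) + 142359*(1/124300) = 66412962 + 142359/124300 = 8255131318959/124300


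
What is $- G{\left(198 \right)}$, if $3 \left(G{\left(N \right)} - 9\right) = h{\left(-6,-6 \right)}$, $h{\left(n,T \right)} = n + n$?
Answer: $-5$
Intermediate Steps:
$h{\left(n,T \right)} = 2 n$
$G{\left(N \right)} = 5$ ($G{\left(N \right)} = 9 + \frac{2 \left(-6\right)}{3} = 9 + \frac{1}{3} \left(-12\right) = 9 - 4 = 5$)
$- G{\left(198 \right)} = \left(-1\right) 5 = -5$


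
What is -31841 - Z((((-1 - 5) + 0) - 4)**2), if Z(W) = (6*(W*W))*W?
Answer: -6031841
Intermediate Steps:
Z(W) = 6*W**3 (Z(W) = (6*W**2)*W = 6*W**3)
-31841 - Z((((-1 - 5) + 0) - 4)**2) = -31841 - 6*((((-1 - 5) + 0) - 4)**2)**3 = -31841 - 6*(((-6 + 0) - 4)**2)**3 = -31841 - 6*((-6 - 4)**2)**3 = -31841 - 6*((-10)**2)**3 = -31841 - 6*100**3 = -31841 - 6*1000000 = -31841 - 1*6000000 = -31841 - 6000000 = -6031841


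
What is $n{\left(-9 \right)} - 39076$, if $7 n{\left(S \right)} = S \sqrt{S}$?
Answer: $-39076 - \frac{27 i}{7} \approx -39076.0 - 3.8571 i$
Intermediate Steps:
$n{\left(S \right)} = \frac{S^{\frac{3}{2}}}{7}$ ($n{\left(S \right)} = \frac{S \sqrt{S}}{7} = \frac{S^{\frac{3}{2}}}{7}$)
$n{\left(-9 \right)} - 39076 = \frac{\left(-9\right)^{\frac{3}{2}}}{7} - 39076 = \frac{\left(-27\right) i}{7} - 39076 = - \frac{27 i}{7} - 39076 = -39076 - \frac{27 i}{7}$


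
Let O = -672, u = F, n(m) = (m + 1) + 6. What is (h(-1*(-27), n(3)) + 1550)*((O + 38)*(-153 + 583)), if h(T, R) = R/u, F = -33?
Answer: -13941786800/33 ≈ -4.2248e+8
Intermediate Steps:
n(m) = 7 + m (n(m) = (1 + m) + 6 = 7 + m)
u = -33
h(T, R) = -R/33 (h(T, R) = R/(-33) = R*(-1/33) = -R/33)
(h(-1*(-27), n(3)) + 1550)*((O + 38)*(-153 + 583)) = (-(7 + 3)/33 + 1550)*((-672 + 38)*(-153 + 583)) = (-1/33*10 + 1550)*(-634*430) = (-10/33 + 1550)*(-272620) = (51140/33)*(-272620) = -13941786800/33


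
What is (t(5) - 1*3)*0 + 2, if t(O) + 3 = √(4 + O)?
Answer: 2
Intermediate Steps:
t(O) = -3 + √(4 + O)
(t(5) - 1*3)*0 + 2 = ((-3 + √(4 + 5)) - 1*3)*0 + 2 = ((-3 + √9) - 3)*0 + 2 = ((-3 + 3) - 3)*0 + 2 = (0 - 3)*0 + 2 = -3*0 + 2 = 0 + 2 = 2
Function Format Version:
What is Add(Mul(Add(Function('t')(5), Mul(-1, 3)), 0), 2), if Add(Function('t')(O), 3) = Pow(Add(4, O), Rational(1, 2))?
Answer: 2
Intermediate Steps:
Function('t')(O) = Add(-3, Pow(Add(4, O), Rational(1, 2)))
Add(Mul(Add(Function('t')(5), Mul(-1, 3)), 0), 2) = Add(Mul(Add(Add(-3, Pow(Add(4, 5), Rational(1, 2))), Mul(-1, 3)), 0), 2) = Add(Mul(Add(Add(-3, Pow(9, Rational(1, 2))), -3), 0), 2) = Add(Mul(Add(Add(-3, 3), -3), 0), 2) = Add(Mul(Add(0, -3), 0), 2) = Add(Mul(-3, 0), 2) = Add(0, 2) = 2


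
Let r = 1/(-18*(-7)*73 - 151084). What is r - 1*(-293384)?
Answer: 41627082223/141886 ≈ 2.9338e+5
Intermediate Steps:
r = -1/141886 (r = 1/(126*73 - 151084) = 1/(9198 - 151084) = 1/(-141886) = -1/141886 ≈ -7.0479e-6)
r - 1*(-293384) = -1/141886 - 1*(-293384) = -1/141886 + 293384 = 41627082223/141886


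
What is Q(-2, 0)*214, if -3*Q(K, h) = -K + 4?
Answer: -428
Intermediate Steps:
Q(K, h) = -4/3 + K/3 (Q(K, h) = -(-K + 4)/3 = -(4 - K)/3 = -4/3 + K/3)
Q(-2, 0)*214 = (-4/3 + (⅓)*(-2))*214 = (-4/3 - ⅔)*214 = -2*214 = -428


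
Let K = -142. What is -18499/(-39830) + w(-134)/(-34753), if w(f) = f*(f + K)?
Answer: -36094651/60183130 ≈ -0.59975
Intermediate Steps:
w(f) = f*(-142 + f) (w(f) = f*(f - 142) = f*(-142 + f))
-18499/(-39830) + w(-134)/(-34753) = -18499/(-39830) - 134*(-142 - 134)/(-34753) = -18499*(-1/39830) - 134*(-276)*(-1/34753) = 18499/39830 + 36984*(-1/34753) = 18499/39830 - 1608/1511 = -36094651/60183130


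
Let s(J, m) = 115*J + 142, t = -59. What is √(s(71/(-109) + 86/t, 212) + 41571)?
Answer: √1715125564498/6431 ≈ 203.64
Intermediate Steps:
s(J, m) = 142 + 115*J
√(s(71/(-109) + 86/t, 212) + 41571) = √((142 + 115*(71/(-109) + 86/(-59))) + 41571) = √((142 + 115*(71*(-1/109) + 86*(-1/59))) + 41571) = √((142 + 115*(-71/109 - 86/59)) + 41571) = √((142 + 115*(-13563/6431)) + 41571) = √((142 - 1559745/6431) + 41571) = √(-646543/6431 + 41571) = √(266696558/6431) = √1715125564498/6431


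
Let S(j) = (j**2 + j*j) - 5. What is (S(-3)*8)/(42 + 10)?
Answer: 2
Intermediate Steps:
S(j) = -5 + 2*j**2 (S(j) = (j**2 + j**2) - 5 = 2*j**2 - 5 = -5 + 2*j**2)
(S(-3)*8)/(42 + 10) = ((-5 + 2*(-3)**2)*8)/(42 + 10) = ((-5 + 2*9)*8)/52 = ((-5 + 18)*8)*(1/52) = (13*8)*(1/52) = 104*(1/52) = 2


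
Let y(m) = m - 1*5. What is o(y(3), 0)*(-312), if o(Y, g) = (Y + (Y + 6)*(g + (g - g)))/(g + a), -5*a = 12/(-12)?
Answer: 3120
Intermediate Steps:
a = ⅕ (a = -12/(5*(-12)) = -12*(-1)/(5*12) = -⅕*(-1) = ⅕ ≈ 0.20000)
y(m) = -5 + m (y(m) = m - 5 = -5 + m)
o(Y, g) = (Y + g*(6 + Y))/(⅕ + g) (o(Y, g) = (Y + (Y + 6)*(g + (g - g)))/(g + ⅕) = (Y + (6 + Y)*(g + 0))/(⅕ + g) = (Y + (6 + Y)*g)/(⅕ + g) = (Y + g*(6 + Y))/(⅕ + g))
o(y(3), 0)*(-312) = (5*((-5 + 3) + 6*0 + (-5 + 3)*0)/(1 + 5*0))*(-312) = (5*(-2 + 0 - 2*0)/(1 + 0))*(-312) = (5*(-2 + 0 + 0)/1)*(-312) = (5*1*(-2))*(-312) = -10*(-312) = 3120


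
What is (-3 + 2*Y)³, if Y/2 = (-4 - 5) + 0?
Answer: -59319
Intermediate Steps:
Y = -18 (Y = 2*((-4 - 5) + 0) = 2*(-9 + 0) = 2*(-9) = -18)
(-3 + 2*Y)³ = (-3 + 2*(-18))³ = (-3 - 36)³ = (-39)³ = -59319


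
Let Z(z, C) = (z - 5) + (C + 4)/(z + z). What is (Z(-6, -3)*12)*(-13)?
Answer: 1729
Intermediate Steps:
Z(z, C) = -5 + z + (4 + C)/(2*z) (Z(z, C) = (-5 + z) + (4 + C)/((2*z)) = (-5 + z) + (4 + C)*(1/(2*z)) = (-5 + z) + (4 + C)/(2*z) = -5 + z + (4 + C)/(2*z))
(Z(-6, -3)*12)*(-13) = (((2 + (1/2)*(-3) - 6*(-5 - 6))/(-6))*12)*(-13) = (-(2 - 3/2 - 6*(-11))/6*12)*(-13) = (-(2 - 3/2 + 66)/6*12)*(-13) = (-1/6*133/2*12)*(-13) = -133/12*12*(-13) = -133*(-13) = 1729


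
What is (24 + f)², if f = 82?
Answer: 11236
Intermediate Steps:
(24 + f)² = (24 + 82)² = 106² = 11236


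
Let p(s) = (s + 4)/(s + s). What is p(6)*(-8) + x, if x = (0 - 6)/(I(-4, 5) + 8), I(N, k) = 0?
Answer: -89/12 ≈ -7.4167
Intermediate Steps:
p(s) = (4 + s)/(2*s) (p(s) = (4 + s)/((2*s)) = (4 + s)*(1/(2*s)) = (4 + s)/(2*s))
x = -3/4 (x = (0 - 6)/(0 + 8) = -6/8 = -6*1/8 = -3/4 ≈ -0.75000)
p(6)*(-8) + x = ((1/2)*(4 + 6)/6)*(-8) - 3/4 = ((1/2)*(1/6)*10)*(-8) - 3/4 = (5/6)*(-8) - 3/4 = -20/3 - 3/4 = -89/12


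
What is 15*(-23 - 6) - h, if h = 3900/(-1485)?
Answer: -42805/99 ≈ -432.37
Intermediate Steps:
h = -260/99 (h = 3900*(-1/1485) = -260/99 ≈ -2.6263)
15*(-23 - 6) - h = 15*(-23 - 6) - 1*(-260/99) = 15*(-29) + 260/99 = -435 + 260/99 = -42805/99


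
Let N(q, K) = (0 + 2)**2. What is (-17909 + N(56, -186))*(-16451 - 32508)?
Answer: 876610895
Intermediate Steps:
N(q, K) = 4 (N(q, K) = 2**2 = 4)
(-17909 + N(56, -186))*(-16451 - 32508) = (-17909 + 4)*(-16451 - 32508) = -17905*(-48959) = 876610895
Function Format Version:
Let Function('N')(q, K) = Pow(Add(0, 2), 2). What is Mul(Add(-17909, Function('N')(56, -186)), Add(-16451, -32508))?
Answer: 876610895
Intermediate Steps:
Function('N')(q, K) = 4 (Function('N')(q, K) = Pow(2, 2) = 4)
Mul(Add(-17909, Function('N')(56, -186)), Add(-16451, -32508)) = Mul(Add(-17909, 4), Add(-16451, -32508)) = Mul(-17905, -48959) = 876610895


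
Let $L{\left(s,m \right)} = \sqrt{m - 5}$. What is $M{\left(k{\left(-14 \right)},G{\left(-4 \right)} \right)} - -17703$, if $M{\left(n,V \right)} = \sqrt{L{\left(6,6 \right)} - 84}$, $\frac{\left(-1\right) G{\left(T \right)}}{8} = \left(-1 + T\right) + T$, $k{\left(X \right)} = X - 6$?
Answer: $17703 + i \sqrt{83} \approx 17703.0 + 9.1104 i$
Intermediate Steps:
$k{\left(X \right)} = -6 + X$ ($k{\left(X \right)} = X - 6 = -6 + X$)
$G{\left(T \right)} = 8 - 16 T$ ($G{\left(T \right)} = - 8 \left(\left(-1 + T\right) + T\right) = - 8 \left(-1 + 2 T\right) = 8 - 16 T$)
$L{\left(s,m \right)} = \sqrt{-5 + m}$
$M{\left(n,V \right)} = i \sqrt{83}$ ($M{\left(n,V \right)} = \sqrt{\sqrt{-5 + 6} - 84} = \sqrt{\sqrt{1} - 84} = \sqrt{1 - 84} = \sqrt{-83} = i \sqrt{83}$)
$M{\left(k{\left(-14 \right)},G{\left(-4 \right)} \right)} - -17703 = i \sqrt{83} - -17703 = i \sqrt{83} + 17703 = 17703 + i \sqrt{83}$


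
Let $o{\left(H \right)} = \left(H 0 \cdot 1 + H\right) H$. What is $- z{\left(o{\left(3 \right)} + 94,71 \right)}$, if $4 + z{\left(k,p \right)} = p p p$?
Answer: $-357907$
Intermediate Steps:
$o{\left(H \right)} = H^{2}$ ($o{\left(H \right)} = \left(0 \cdot 1 + H\right) H = \left(0 + H\right) H = H H = H^{2}$)
$z{\left(k,p \right)} = -4 + p^{3}$ ($z{\left(k,p \right)} = -4 + p p p = -4 + p^{2} p = -4 + p^{3}$)
$- z{\left(o{\left(3 \right)} + 94,71 \right)} = - (-4 + 71^{3}) = - (-4 + 357911) = \left(-1\right) 357907 = -357907$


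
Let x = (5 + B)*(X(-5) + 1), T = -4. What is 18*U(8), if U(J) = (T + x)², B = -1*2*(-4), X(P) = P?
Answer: 56448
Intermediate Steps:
B = 8 (B = -2*(-4) = 8)
x = -52 (x = (5 + 8)*(-5 + 1) = 13*(-4) = -52)
U(J) = 3136 (U(J) = (-4 - 52)² = (-56)² = 3136)
18*U(8) = 18*3136 = 56448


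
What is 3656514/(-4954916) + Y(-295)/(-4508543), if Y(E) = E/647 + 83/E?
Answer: -1573256958906047107/2131909738425855310 ≈ -0.73796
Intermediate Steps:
Y(E) = 83/E + E/647 (Y(E) = E*(1/647) + 83/E = E/647 + 83/E = 83/E + E/647)
3656514/(-4954916) + Y(-295)/(-4508543) = 3656514/(-4954916) + (83/(-295) + (1/647)*(-295))/(-4508543) = 3656514*(-1/4954916) + (83*(-1/295) - 295/647)*(-1/4508543) = -1828257/2477458 + (-83/295 - 295/647)*(-1/4508543) = -1828257/2477458 - 140726/190865*(-1/4508543) = -1828257/2477458 + 140726/860523059695 = -1573256958906047107/2131909738425855310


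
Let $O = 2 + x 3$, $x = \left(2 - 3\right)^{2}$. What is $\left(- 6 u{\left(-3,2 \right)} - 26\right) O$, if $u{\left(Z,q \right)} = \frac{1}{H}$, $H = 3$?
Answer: $-140$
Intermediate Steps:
$u{\left(Z,q \right)} = \frac{1}{3}$
$x = 1$ ($x = \left(-1\right)^{2} = 1$)
$O = 5$ ($O = 2 + 1 \cdot 3 = 2 + 3 = 5$)
$\left(- 6 u{\left(-3,2 \right)} - 26\right) O = \left(\left(-6\right) \frac{1}{3} - 26\right) 5 = \left(-2 - 26\right) 5 = \left(-28\right) 5 = -140$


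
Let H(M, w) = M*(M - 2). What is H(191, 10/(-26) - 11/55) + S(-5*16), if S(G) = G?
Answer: 36019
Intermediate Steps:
H(M, w) = M*(-2 + M)
H(191, 10/(-26) - 11/55) + S(-5*16) = 191*(-2 + 191) - 5*16 = 191*189 - 80 = 36099 - 80 = 36019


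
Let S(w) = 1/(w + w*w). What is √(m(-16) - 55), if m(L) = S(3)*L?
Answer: 13*I*√3/3 ≈ 7.5056*I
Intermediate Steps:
S(w) = 1/(w + w²)
m(L) = L/12 (m(L) = (1/(3*(1 + 3)))*L = ((⅓)/4)*L = ((⅓)*(¼))*L = L/12)
√(m(-16) - 55) = √((1/12)*(-16) - 55) = √(-4/3 - 55) = √(-169/3) = 13*I*√3/3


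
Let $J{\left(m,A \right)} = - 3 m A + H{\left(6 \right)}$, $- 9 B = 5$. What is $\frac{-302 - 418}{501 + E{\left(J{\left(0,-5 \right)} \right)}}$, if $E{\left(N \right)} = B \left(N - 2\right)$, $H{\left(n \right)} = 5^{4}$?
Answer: $- \frac{3240}{697} \approx -4.6485$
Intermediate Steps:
$H{\left(n \right)} = 625$
$B = - \frac{5}{9}$ ($B = \left(- \frac{1}{9}\right) 5 = - \frac{5}{9} \approx -0.55556$)
$J{\left(m,A \right)} = 625 - 3 A m$ ($J{\left(m,A \right)} = - 3 m A + 625 = - 3 A m + 625 = 625 - 3 A m$)
$E{\left(N \right)} = \frac{10}{9} - \frac{5 N}{9}$ ($E{\left(N \right)} = - \frac{5 \left(N - 2\right)}{9} = - \frac{5 \left(-2 + N\right)}{9} = \frac{10}{9} - \frac{5 N}{9}$)
$\frac{-302 - 418}{501 + E{\left(J{\left(0,-5 \right)} \right)}} = \frac{-302 - 418}{501 + \left(\frac{10}{9} - \frac{5 \left(625 - \left(-15\right) 0\right)}{9}\right)} = - \frac{720}{501 + \left(\frac{10}{9} - \frac{5 \left(625 + 0\right)}{9}\right)} = - \frac{720}{501 + \left(\frac{10}{9} - \frac{3125}{9}\right)} = - \frac{720}{501 - \frac{3115}{9}} = - \frac{720}{\frac{1394}{9}} = \left(-720\right) \frac{9}{1394} = - \frac{3240}{697}$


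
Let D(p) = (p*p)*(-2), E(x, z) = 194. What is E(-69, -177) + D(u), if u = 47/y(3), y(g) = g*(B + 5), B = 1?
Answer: 29219/162 ≈ 180.36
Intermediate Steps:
y(g) = 6*g (y(g) = g*(1 + 5) = g*6 = 6*g)
u = 47/18 (u = 47/((6*3)) = 47/18 ≈ 2.6111)
D(p) = -2*p² (D(p) = p²*(-2) = -2*p²)
E(-69, -177) + D(u) = 194 - 2*(47/18)² = 194 - 2*2209/324 = 194 - 2209/162 = 29219/162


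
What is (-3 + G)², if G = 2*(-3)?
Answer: 81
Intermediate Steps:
G = -6
(-3 + G)² = (-3 - 6)² = (-9)² = 81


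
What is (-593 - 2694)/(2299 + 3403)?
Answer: -3287/5702 ≈ -0.57646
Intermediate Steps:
(-593 - 2694)/(2299 + 3403) = -3287/5702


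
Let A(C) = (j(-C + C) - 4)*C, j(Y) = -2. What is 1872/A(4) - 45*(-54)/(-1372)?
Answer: -54723/686 ≈ -79.771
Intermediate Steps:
A(C) = -6*C (A(C) = (-2 - 4)*C = -6*C)
1872/A(4) - 45*(-54)/(-1372) = 1872/((-6*4)) - 45*(-54)/(-1372) = 1872/(-24) + 2430*(-1/1372) = 1872*(-1/24) - 1215/686 = -78 - 1215/686 = -54723/686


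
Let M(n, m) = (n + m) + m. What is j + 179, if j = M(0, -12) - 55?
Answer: 100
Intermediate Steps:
M(n, m) = n + 2*m (M(n, m) = (m + n) + m = n + 2*m)
j = -79 (j = (0 + 2*(-12)) - 55 = (0 - 24) - 55 = -24 - 55 = -79)
j + 179 = -79 + 179 = 100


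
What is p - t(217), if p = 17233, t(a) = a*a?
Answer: -29856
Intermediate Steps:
t(a) = a²
p - t(217) = 17233 - 1*217² = 17233 - 1*47089 = 17233 - 47089 = -29856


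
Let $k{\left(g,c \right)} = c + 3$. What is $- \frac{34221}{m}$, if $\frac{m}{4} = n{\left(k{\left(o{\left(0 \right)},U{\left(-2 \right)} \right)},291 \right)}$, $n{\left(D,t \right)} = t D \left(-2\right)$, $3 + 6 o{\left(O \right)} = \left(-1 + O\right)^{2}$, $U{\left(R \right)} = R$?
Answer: $\frac{11407}{776} \approx 14.7$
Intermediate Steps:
$o{\left(O \right)} = - \frac{1}{2} + \frac{\left(-1 + O\right)^{2}}{6}$
$k{\left(g,c \right)} = 3 + c$
$n{\left(D,t \right)} = - 2 D t$ ($n{\left(D,t \right)} = D t \left(-2\right) = - 2 D t$)
$m = -2328$ ($m = 4 \left(\left(-2\right) \left(3 - 2\right) 291\right) = 4 \left(\left(-2\right) 1 \cdot 291\right) = 4 \left(-582\right) = -2328$)
$- \frac{34221}{m} = - \frac{34221}{-2328} = \left(-34221\right) \left(- \frac{1}{2328}\right) = \frac{11407}{776}$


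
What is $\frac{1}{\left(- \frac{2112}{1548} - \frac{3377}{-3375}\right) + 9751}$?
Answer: $\frac{145125}{1415061086} \approx 0.00010256$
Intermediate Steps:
$\frac{1}{\left(- \frac{2112}{1548} - \frac{3377}{-3375}\right) + 9751} = \frac{1}{\left(\left(-2112\right) \frac{1}{1548} - - \frac{3377}{3375}\right) + 9751} = \frac{1}{\left(- \frac{176}{129} + \frac{3377}{3375}\right) + 9751} = \frac{1}{- \frac{52789}{145125} + 9751} = \frac{1}{\frac{1415061086}{145125}} = \frac{145125}{1415061086}$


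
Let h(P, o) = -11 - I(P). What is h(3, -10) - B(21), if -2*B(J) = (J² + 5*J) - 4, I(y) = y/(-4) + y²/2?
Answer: 1025/4 ≈ 256.25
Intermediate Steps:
I(y) = y²/2 - y/4 (I(y) = y*(-¼) + y²*(½) = -y/4 + y²/2 = y²/2 - y/4)
B(J) = 2 - 5*J/2 - J²/2 (B(J) = -((J² + 5*J) - 4)/2 = -(-4 + J² + 5*J)/2 = 2 - 5*J/2 - J²/2)
h(P, o) = -11 - P*(-1 + 2*P)/4
h(3, -10) - B(21) = (-11 - ½*3² + (¼)*3) - (2 - 5/2*21 - ½*21²) = (-11 - ½*9 + ¾) - (2 - 105/2 - ½*441) = (-11 - 9/2 + ¾) - (2 - 105/2 - 441/2) = -59/4 - 1*(-271) = -59/4 + 271 = 1025/4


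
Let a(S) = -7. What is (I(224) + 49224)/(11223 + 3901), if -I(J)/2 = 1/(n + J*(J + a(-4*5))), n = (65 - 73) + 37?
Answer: 1197053843/367792994 ≈ 3.2547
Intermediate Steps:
n = 29 (n = -8 + 37 = 29)
I(J) = -2/(29 + J*(-7 + J)) (I(J) = -2/(29 + J*(J - 7)) = -2/(29 + J*(-7 + J)))
(I(224) + 49224)/(11223 + 3901) = (-2/(29 + 224² - 7*224) + 49224)/(11223 + 3901) = (-2/(29 + 50176 - 1568) + 49224)/15124 = (-2/48637 + 49224)*(1/15124) = (2394107686/48637)*(1/15124) = 1197053843/367792994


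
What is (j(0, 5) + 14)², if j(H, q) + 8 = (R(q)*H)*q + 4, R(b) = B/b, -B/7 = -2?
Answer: 100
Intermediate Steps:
B = 14 (B = -7*(-2) = 14)
R(b) = 14/b
j(H, q) = -4 + 14*H (j(H, q) = -8 + (((14/q)*H)*q + 4) = -8 + ((14*H/q)*q + 4) = -8 + (14*H + 4) = -8 + (4 + 14*H) = -4 + 14*H)
(j(0, 5) + 14)² = ((-4 + 14*0) + 14)² = ((-4 + 0) + 14)² = (-4 + 14)² = 10² = 100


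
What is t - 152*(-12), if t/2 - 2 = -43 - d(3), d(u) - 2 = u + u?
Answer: 1726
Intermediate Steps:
d(u) = 2 + 2*u (d(u) = 2 + (u + u) = 2 + 2*u)
t = -98 (t = 4 + 2*(-43 - (2 + 2*3)) = 4 + 2*(-43 - (2 + 6)) = 4 + 2*(-43 - 1*8) = 4 + 2*(-43 - 8) = 4 + 2*(-51) = 4 - 102 = -98)
t - 152*(-12) = -98 - 152*(-12) = -98 + 1824 = 1726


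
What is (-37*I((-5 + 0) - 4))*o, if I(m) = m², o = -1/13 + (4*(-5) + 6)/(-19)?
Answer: -488511/247 ≈ -1977.8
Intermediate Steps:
o = 163/247 (o = -1*1/13 + (-20 + 6)*(-1/19) = -1/13 - 14*(-1/19) = -1/13 + 14/19 = 163/247 ≈ 0.65992)
(-37*I((-5 + 0) - 4))*o = -37*((-5 + 0) - 4)²*(163/247) = -37*(-5 - 4)²*(163/247) = -37*(-9)²*(163/247) = -37*81*(163/247) = -2997*163/247 = -488511/247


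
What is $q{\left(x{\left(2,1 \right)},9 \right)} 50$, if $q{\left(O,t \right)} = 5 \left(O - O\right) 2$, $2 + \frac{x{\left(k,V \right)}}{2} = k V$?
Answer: $0$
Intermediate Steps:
$x{\left(k,V \right)} = -4 + 2 V k$ ($x{\left(k,V \right)} = -4 + 2 k V = -4 + 2 V k$)
$q{\left(O,t \right)} = 0$ ($q{\left(O,t \right)} = 5 \cdot 0 \cdot 2 = 0 \cdot 2 = 0$)
$q{\left(x{\left(2,1 \right)},9 \right)} 50 = 0 \cdot 50 = 0$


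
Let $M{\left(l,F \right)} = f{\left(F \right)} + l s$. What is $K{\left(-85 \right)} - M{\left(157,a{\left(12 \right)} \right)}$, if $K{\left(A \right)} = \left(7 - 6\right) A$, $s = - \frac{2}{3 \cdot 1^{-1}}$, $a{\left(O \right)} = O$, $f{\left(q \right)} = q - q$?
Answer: $\frac{59}{3} \approx 19.667$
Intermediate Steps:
$f{\left(q \right)} = 0$
$s = - \frac{2}{3}$ ($s = - \frac{2}{3 \cdot 1} = - \frac{2}{3} \approx -0.66667$)
$M{\left(l,F \right)} = - \frac{2 l}{3}$ ($M{\left(l,F \right)} = 0 + l \left(- \frac{2}{3}\right) = 0 - \frac{2 l}{3} = - \frac{2 l}{3}$)
$K{\left(A \right)} = A$ ($K{\left(A \right)} = 1 A = A$)
$K{\left(-85 \right)} - M{\left(157,a{\left(12 \right)} \right)} = -85 - \left(- \frac{2}{3}\right) 157 = -85 - - \frac{314}{3} = -85 + \frac{314}{3} = \frac{59}{3}$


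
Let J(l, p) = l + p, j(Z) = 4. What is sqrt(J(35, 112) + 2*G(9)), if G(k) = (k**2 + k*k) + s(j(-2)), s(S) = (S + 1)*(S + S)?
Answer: sqrt(551) ≈ 23.473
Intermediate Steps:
s(S) = 2*S*(1 + S) (s(S) = (1 + S)*(2*S) = 2*S*(1 + S))
G(k) = 40 + 2*k**2 (G(k) = (k**2 + k*k) + 2*4*(1 + 4) = (k**2 + k**2) + 2*4*5 = 2*k**2 + 40 = 40 + 2*k**2)
sqrt(J(35, 112) + 2*G(9)) = sqrt((35 + 112) + 2*(40 + 2*9**2)) = sqrt(147 + 2*(40 + 2*81)) = sqrt(147 + 2*(40 + 162)) = sqrt(147 + 2*202) = sqrt(147 + 404) = sqrt(551)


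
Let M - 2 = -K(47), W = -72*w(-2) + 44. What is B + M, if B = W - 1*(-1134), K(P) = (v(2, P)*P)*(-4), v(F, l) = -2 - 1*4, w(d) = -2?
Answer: 196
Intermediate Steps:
v(F, l) = -6 (v(F, l) = -2 - 4 = -6)
W = 188 (W = -72*(-2) + 44 = 144 + 44 = 188)
K(P) = 24*P (K(P) = -6*P*(-4) = 24*P)
M = -1126 (M = 2 - 24*47 = 2 - 1*1128 = 2 - 1128 = -1126)
B = 1322 (B = 188 - 1*(-1134) = 188 + 1134 = 1322)
B + M = 1322 - 1126 = 196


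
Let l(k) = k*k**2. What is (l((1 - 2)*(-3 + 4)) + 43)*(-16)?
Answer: -672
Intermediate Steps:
l(k) = k**3
(l((1 - 2)*(-3 + 4)) + 43)*(-16) = (((1 - 2)*(-3 + 4))**3 + 43)*(-16) = ((-1*1)**3 + 43)*(-16) = ((-1)**3 + 43)*(-16) = (-1 + 43)*(-16) = 42*(-16) = -672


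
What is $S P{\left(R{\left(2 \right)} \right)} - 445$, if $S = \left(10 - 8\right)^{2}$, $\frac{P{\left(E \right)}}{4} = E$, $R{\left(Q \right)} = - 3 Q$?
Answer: $-541$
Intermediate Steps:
$P{\left(E \right)} = 4 E$
$S = 4$ ($S = 2^{2} = 4$)
$S P{\left(R{\left(2 \right)} \right)} - 445 = 4 \cdot 4 \left(\left(-3\right) 2\right) - 445 = 4 \cdot 4 \left(-6\right) - 445 = 4 \left(-24\right) - 445 = -96 - 445 = -541$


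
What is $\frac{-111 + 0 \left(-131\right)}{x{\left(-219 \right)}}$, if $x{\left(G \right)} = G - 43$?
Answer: $\frac{111}{262} \approx 0.42366$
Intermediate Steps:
$x{\left(G \right)} = -43 + G$
$\frac{-111 + 0 \left(-131\right)}{x{\left(-219 \right)}} = \frac{-111 + 0 \left(-131\right)}{-43 - 219} = \frac{-111 + 0}{-262} = \left(-111\right) \left(- \frac{1}{262}\right) = \frac{111}{262}$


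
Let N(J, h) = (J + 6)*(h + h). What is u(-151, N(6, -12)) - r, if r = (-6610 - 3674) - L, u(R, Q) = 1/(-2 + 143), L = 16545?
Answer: 3782890/141 ≈ 26829.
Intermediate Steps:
N(J, h) = 2*h*(6 + J) (N(J, h) = (6 + J)*(2*h) = 2*h*(6 + J))
u(R, Q) = 1/141
r = -26829 (r = (-6610 - 3674) - 1*16545 = -10284 - 16545 = -26829)
u(-151, N(6, -12)) - r = 1/141 - 1*(-26829) = 1/141 + 26829 = 3782890/141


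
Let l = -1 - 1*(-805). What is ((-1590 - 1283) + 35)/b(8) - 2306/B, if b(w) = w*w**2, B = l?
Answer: -432803/51456 ≈ -8.4111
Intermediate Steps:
l = 804 (l = -1 + 805 = 804)
B = 804
b(w) = w**3
((-1590 - 1283) + 35)/b(8) - 2306/B = ((-1590 - 1283) + 35)/(8**3) - 2306/804 = (-2873 + 35)/512 - 2306*1/804 = -2838*1/512 - 1153/402 = -1419/256 - 1153/402 = -432803/51456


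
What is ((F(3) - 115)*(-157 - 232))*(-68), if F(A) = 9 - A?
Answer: -2883268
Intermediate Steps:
((F(3) - 115)*(-157 - 232))*(-68) = (((9 - 1*3) - 115)*(-157 - 232))*(-68) = (((9 - 3) - 115)*(-389))*(-68) = ((6 - 115)*(-389))*(-68) = -109*(-389)*(-68) = 42401*(-68) = -2883268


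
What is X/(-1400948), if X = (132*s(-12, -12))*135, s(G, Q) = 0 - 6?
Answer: 26730/350237 ≈ 0.076320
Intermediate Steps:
s(G, Q) = -6
X = -106920 (X = (132*(-6))*135 = -792*135 = -106920)
X/(-1400948) = -106920/(-1400948) = -106920*(-1/1400948) = 26730/350237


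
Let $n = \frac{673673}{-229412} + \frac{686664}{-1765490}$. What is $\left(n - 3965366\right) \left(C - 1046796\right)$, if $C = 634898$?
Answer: $\frac{165384470709399878326341}{101256147970} \approx 1.6333 \cdot 10^{12}$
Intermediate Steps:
$n = - \frac{673445953169}{202512295940}$ ($n = 673673 \left(- \frac{1}{229412}\right) + 686664 \left(- \frac{1}{1765490}\right) = - \frac{673673}{229412} - \frac{343332}{882745} = - \frac{673445953169}{202512295940} \approx -3.3255$)
$\left(n - 3965366\right) \left(C - 1046796\right) = \left(- \frac{673445953169}{202512295940} - 3965366\right) \left(634898 - 1046796\right) = - \frac{803036046348367209 \left(634898 - 1046796\right)}{202512295940} = \left(- \frac{803036046348367209}{202512295940}\right) \left(-411898\right) = \frac{165384470709399878326341}{101256147970}$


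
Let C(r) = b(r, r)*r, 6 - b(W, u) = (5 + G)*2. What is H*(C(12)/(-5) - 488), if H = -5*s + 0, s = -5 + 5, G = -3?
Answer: 0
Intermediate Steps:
b(W, u) = 2 (b(W, u) = 6 - (5 - 3)*2 = 6 - 2*2 = 6 - 1*4 = 6 - 4 = 2)
C(r) = 2*r
s = 0
H = 0 (H = -5*0 + 0 = 0 + 0 = 0)
H*(C(12)/(-5) - 488) = 0*((2*12)/(-5) - 488) = 0*(24*(-⅕) - 488) = 0*(-24/5 - 488) = 0*(-2464/5) = 0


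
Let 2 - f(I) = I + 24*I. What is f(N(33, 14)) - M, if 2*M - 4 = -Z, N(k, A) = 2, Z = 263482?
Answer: 131691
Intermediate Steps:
f(I) = 2 - 25*I (f(I) = 2 - (I + 24*I) = 2 - 25*I)
M = -131739 (M = 2 + (-1*263482)/2 = 2 + (1/2)*(-263482) = 2 - 131741 = -131739)
f(N(33, 14)) - M = (2 - 25*2) - 1*(-131739) = (2 - 50) + 131739 = -48 + 131739 = 131691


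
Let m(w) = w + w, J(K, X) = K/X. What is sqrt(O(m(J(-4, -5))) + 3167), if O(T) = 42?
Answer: sqrt(3209) ≈ 56.648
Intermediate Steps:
m(w) = 2*w
sqrt(O(m(J(-4, -5))) + 3167) = sqrt(42 + 3167) = sqrt(3209)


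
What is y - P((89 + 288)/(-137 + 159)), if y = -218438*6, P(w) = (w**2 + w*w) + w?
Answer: -158659126/121 ≈ -1.3112e+6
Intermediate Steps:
P(w) = w + 2*w**2 (P(w) = (w**2 + w**2) + w = 2*w**2 + w = w + 2*w**2)
y = -1310628
y - P((89 + 288)/(-137 + 159)) = -1310628 - (89 + 288)/(-137 + 159)*(1 + 2*((89 + 288)/(-137 + 159))) = -1310628 - 377/22*(1 + 2*(377/22)) = -1310628 - 377*(1/22)*(1 + 2*(377*(1/22))) = -1310628 - 377*(1 + 2*(377/22))/22 = -1310628 - 377*(1 + 377/11)/22 = -1310628 - 377*388/(22*11) = -1310628 - 1*73138/121 = -1310628 - 73138/121 = -158659126/121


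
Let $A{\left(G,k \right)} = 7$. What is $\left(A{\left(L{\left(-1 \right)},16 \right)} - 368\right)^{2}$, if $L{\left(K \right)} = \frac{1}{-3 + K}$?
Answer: $130321$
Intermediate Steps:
$\left(A{\left(L{\left(-1 \right)},16 \right)} - 368\right)^{2} = \left(7 - 368\right)^{2} = \left(-361\right)^{2} = 130321$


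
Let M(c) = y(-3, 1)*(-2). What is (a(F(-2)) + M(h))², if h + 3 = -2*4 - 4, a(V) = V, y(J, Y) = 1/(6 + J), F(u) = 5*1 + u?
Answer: 49/9 ≈ 5.4444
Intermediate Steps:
F(u) = 5 + u
h = -15 (h = -3 + (-2*4 - 4) = -3 + (-8 - 4) = -3 - 12 = -15)
M(c) = -⅔ (M(c) = -2/(6 - 3) = -2/3 = (⅓)*(-2) = -⅔)
(a(F(-2)) + M(h))² = ((5 - 2) - ⅔)² = (3 - ⅔)² = (7/3)² = 49/9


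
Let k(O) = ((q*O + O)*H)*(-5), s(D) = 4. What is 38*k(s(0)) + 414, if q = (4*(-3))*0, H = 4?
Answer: -2626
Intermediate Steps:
q = 0 (q = -12*0 = 0)
k(O) = -20*O (k(O) = ((0*O + O)*4)*(-5) = ((0 + O)*4)*(-5) = (O*4)*(-5) = (4*O)*(-5) = -20*O)
38*k(s(0)) + 414 = 38*(-20*4) + 414 = 38*(-80) + 414 = -3040 + 414 = -2626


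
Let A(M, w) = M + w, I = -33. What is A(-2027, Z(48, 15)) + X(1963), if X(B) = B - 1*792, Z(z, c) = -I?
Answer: -823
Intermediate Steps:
Z(z, c) = 33 (Z(z, c) = -1*(-33) = 33)
X(B) = -792 + B (X(B) = B - 792 = -792 + B)
A(-2027, Z(48, 15)) + X(1963) = (-2027 + 33) + (-792 + 1963) = -1994 + 1171 = -823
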